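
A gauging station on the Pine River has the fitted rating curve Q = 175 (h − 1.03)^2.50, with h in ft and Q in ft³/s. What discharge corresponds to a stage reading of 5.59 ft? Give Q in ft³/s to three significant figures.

7770 ft³/s

Q = 175 × (5.59 − 1.03)^2.50 = 175 × 4.56^2.50 = 7771 ft³/s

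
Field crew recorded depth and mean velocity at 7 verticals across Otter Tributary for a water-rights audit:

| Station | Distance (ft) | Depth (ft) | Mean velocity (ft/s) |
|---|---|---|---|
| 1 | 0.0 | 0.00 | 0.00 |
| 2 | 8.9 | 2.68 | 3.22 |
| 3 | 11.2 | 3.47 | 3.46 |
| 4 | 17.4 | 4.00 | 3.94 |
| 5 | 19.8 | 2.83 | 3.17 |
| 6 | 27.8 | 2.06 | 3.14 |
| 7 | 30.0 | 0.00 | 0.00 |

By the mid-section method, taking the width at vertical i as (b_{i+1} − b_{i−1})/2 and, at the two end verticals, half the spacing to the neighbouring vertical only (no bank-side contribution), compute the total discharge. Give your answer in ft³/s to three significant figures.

w_2 = (11.2 − 0.0)/2 = 5.6 ft; q_2 = 3.22 × 2.68 × 5.6 = 48.33 ft³/s
w_3 = (17.4 − 8.9)/2 = 4.25 ft; q_3 = 3.46 × 3.47 × 4.25 = 51.03 ft³/s
w_4 = (19.8 − 11.2)/2 = 4.3 ft; q_4 = 3.94 × 4.00 × 4.3 = 67.77 ft³/s
w_5 = (27.8 − 17.4)/2 = 5.2 ft; q_5 = 3.17 × 2.83 × 5.2 = 46.65 ft³/s
w_6 = (30.0 − 19.8)/2 = 5.1 ft; q_6 = 3.14 × 2.06 × 5.1 = 32.99 ft³/s
Stations 1, 7 contribute zero (depth or velocity is 0).
Q = Σ qᵢ = 246.8 ft³/s

247 ft³/s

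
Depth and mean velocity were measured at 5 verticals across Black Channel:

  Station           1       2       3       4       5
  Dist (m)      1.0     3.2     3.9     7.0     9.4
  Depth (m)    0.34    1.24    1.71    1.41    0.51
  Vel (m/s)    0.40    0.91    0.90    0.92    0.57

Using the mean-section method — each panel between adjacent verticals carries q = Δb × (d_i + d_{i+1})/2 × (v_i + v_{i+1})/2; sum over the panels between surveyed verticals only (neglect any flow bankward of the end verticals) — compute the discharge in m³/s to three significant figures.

Panel 1-2: Δb = 2.2 m, d̄ = (0.34+1.24)/2 = 0.79, v̄ = (0.40+0.91)/2 = 0.655 → q = 2.2×0.79×0.655 = 1.138 m³/s
Panel 2-3: Δb = 0.7 m, d̄ = (1.24+1.71)/2 = 1.475, v̄ = (0.91+0.90)/2 = 0.905 → q = 0.7×1.475×0.905 = 0.9344 m³/s
Panel 3-4: Δb = 3.1 m, d̄ = (1.71+1.41)/2 = 1.56, v̄ = (0.90+0.92)/2 = 0.91 → q = 3.1×1.56×0.91 = 4.401 m³/s
Panel 4-5: Δb = 2.4 m, d̄ = (1.41+0.51)/2 = 0.96, v̄ = (0.92+0.57)/2 = 0.745 → q = 2.4×0.96×0.745 = 1.716 m³/s
Q = Σ q = 8.190 m³/s

8.19 m³/s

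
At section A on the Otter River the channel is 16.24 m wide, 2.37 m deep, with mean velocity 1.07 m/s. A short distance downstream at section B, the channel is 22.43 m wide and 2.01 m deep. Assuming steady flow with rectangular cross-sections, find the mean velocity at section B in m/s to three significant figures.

0.913 m/s

Q = A₁V₁ = (16.24×2.37) × 1.07 = 41.18 m³/s
A₂ = 22.43 × 2.01 = 45.08 m²
V₂ = Q/A₂ = 41.18/45.08 = 0.9135 m/s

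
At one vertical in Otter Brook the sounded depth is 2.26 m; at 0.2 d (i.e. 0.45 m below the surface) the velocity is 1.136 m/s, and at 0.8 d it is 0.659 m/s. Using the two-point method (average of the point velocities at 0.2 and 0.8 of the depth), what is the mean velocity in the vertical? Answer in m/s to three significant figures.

v̄ = (1.136 + 0.659) / 2 = 0.8975 m/s

0.898 m/s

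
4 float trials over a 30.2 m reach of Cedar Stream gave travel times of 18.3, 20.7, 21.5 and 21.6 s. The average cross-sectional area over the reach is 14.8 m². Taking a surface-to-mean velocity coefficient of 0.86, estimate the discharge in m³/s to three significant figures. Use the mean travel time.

18.7 m³/s

t̄ = (18.3 + 20.7 + 21.5 + 21.6) / 4 = 20.525 s
v_surface = L / t̄ = 30.2 / 20.525 = 1.471 m/s
v_mean = 0.86 × 1.471 = 1.265 m/s
Q = A × v_mean = 14.8 × 1.265 = 18.73 m³/s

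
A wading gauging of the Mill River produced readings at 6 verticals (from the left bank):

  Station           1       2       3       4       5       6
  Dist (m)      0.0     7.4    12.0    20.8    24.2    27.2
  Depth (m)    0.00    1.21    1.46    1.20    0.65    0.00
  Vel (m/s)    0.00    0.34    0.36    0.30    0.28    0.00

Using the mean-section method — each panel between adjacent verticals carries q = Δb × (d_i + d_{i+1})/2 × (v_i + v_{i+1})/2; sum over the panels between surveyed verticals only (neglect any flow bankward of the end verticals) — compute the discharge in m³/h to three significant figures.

28200 m³/h

Panel 1-2: Δb = 7.4 m, d̄ = (0.00+1.21)/2 = 0.605, v̄ = (0.00+0.34)/2 = 0.17 → q = 7.4×0.605×0.17 = 0.7611 m³/s
Panel 2-3: Δb = 4.6 m, d̄ = (1.21+1.46)/2 = 1.335, v̄ = (0.34+0.36)/2 = 0.35 → q = 4.6×1.335×0.35 = 2.149 m³/s
Panel 3-4: Δb = 8.8 m, d̄ = (1.46+1.20)/2 = 1.33, v̄ = (0.36+0.30)/2 = 0.33 → q = 8.8×1.33×0.33 = 3.862 m³/s
Panel 4-5: Δb = 3.4 m, d̄ = (1.20+0.65)/2 = 0.925, v̄ = (0.30+0.28)/2 = 0.29 → q = 3.4×0.925×0.29 = 0.9121 m³/s
Panel 5-6: Δb = 3 m, d̄ = (0.65+0.00)/2 = 0.325, v̄ = (0.28+0.00)/2 = 0.14 → q = 3×0.325×0.14 = 0.1365 m³/s
Q = Σ q = 7.821 m³/s
= 7.821 × 3600 = 28160 m³/h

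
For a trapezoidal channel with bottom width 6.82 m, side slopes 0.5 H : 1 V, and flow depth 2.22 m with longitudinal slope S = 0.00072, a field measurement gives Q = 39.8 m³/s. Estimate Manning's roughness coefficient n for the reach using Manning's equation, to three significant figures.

A = (b + z·y)·y = (6.82 + 0.5×2.22)×2.22 = 17.60 m²
P = b + 2y√(1+z²) = 6.82 + 2×2.22×√(1+0.5²) = 11.78 m
R = A/P = 17.60/11.78 = 1.494 m
n = (1/Q)·A·R^(2/3)·S^(1/2) = (1/39.8) × 17.60 × 1.307 × 0.02683 = 0.01551

0.0155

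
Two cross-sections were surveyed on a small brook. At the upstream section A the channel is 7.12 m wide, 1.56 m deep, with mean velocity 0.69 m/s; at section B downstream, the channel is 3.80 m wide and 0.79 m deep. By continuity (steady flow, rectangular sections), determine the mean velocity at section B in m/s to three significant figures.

2.55 m/s

Q = A₁V₁ = (7.12×1.56) × 0.69 = 7.664 m³/s
A₂ = 3.80 × 0.79 = 3.002 m²
V₂ = Q/A₂ = 7.664/3.002 = 2.553 m/s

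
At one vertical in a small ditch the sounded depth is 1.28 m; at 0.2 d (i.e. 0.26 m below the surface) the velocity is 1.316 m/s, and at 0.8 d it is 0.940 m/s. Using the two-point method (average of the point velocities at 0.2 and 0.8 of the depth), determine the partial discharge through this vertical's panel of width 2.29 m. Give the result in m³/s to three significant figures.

3.31 m³/s

v̄ = (1.316 + 0.940) / 2 = 1.128 m/s
q = v̄ × d × w = 1.128 × 1.28 × 2.29 = 3.306 m³/s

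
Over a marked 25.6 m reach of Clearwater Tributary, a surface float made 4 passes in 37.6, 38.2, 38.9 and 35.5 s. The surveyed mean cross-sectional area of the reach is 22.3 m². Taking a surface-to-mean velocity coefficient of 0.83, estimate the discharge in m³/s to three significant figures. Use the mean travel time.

12.6 m³/s

t̄ = (37.6 + 38.2 + 38.9 + 35.5) / 4 = 37.55 s
v_surface = L / t̄ = 25.6 / 37.55 = 0.6818 m/s
v_mean = 0.83 × 0.6818 = 0.5659 m/s
Q = A × v_mean = 22.3 × 0.5659 = 12.62 m³/s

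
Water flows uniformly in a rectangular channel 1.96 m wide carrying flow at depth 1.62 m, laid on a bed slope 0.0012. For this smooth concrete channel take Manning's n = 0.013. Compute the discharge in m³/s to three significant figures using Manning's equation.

A = b·y = 1.96 × 1.62 = 3.175 m²
P = b + 2y = 1.96 + 2×1.62 = 5.200 m
R = A/P = 3.175/5.200 = 0.6106 m
Q = (1/n)·A·R^(2/3)·S^(1/2) = (1/0.013) × 3.175 × 0.6106^(2/3) × 0.0012^(1/2) = 6.090 m³/s

6.09 m³/s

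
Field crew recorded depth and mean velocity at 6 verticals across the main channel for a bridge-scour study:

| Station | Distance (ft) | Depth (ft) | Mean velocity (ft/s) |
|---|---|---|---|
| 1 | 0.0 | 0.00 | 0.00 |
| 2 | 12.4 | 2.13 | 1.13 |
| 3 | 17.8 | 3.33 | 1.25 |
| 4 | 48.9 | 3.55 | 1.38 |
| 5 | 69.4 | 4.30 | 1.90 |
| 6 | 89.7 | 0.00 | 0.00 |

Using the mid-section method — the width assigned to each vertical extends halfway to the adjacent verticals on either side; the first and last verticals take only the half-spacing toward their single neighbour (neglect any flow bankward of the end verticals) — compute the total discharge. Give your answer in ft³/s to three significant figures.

w_2 = (17.8 − 0.0)/2 = 8.9 ft; q_2 = 1.13 × 2.13 × 8.9 = 21.42 ft³/s
w_3 = (48.9 − 12.4)/2 = 18.25 ft; q_3 = 1.25 × 3.33 × 18.25 = 75.97 ft³/s
w_4 = (69.4 − 17.8)/2 = 25.8 ft; q_4 = 1.38 × 3.55 × 25.8 = 126.4 ft³/s
w_5 = (89.7 − 48.9)/2 = 20.4 ft; q_5 = 1.90 × 4.30 × 20.4 = 166.7 ft³/s
Stations 1, 6 contribute zero (depth or velocity is 0).
Q = Σ qᵢ = 390.4 ft³/s

390 ft³/s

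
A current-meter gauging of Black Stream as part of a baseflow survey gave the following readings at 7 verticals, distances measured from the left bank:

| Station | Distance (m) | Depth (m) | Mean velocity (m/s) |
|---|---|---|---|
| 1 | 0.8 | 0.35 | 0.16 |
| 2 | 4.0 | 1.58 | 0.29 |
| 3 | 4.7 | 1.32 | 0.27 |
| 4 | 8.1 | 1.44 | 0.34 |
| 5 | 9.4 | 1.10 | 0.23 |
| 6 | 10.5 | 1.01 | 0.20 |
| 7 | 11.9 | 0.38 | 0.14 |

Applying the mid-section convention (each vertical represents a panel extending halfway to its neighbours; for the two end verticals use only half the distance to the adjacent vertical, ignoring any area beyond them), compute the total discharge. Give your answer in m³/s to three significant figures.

w_1 = (4.0 − 0.8)/2 = 1.6 m; q_1 = 0.16 × 0.35 × 1.6 = 0.08960 m³/s
w_2 = (4.7 − 0.8)/2 = 1.95 m; q_2 = 0.29 × 1.58 × 1.95 = 0.8935 m³/s
w_3 = (8.1 − 4.0)/2 = 2.05 m; q_3 = 0.27 × 1.32 × 2.05 = 0.7306 m³/s
w_4 = (9.4 − 4.7)/2 = 2.35 m; q_4 = 0.34 × 1.44 × 2.35 = 1.151 m³/s
w_5 = (10.5 − 8.1)/2 = 1.2 m; q_5 = 0.23 × 1.10 × 1.2 = 0.3036 m³/s
w_6 = (11.9 − 9.4)/2 = 1.25 m; q_6 = 0.20 × 1.01 × 1.25 = 0.2525 m³/s
w_7 = (11.9 − 10.5)/2 = 0.7 m; q_7 = 0.14 × 0.38 × 0.7 = 0.03724 m³/s
Q = Σ qᵢ = 3.458 m³/s

3.46 m³/s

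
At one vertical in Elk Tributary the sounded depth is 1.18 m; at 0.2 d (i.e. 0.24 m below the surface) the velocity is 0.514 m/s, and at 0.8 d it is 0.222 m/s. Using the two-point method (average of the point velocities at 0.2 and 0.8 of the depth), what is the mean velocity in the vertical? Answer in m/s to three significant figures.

0.368 m/s

v̄ = (0.514 + 0.222) / 2 = 0.3680 m/s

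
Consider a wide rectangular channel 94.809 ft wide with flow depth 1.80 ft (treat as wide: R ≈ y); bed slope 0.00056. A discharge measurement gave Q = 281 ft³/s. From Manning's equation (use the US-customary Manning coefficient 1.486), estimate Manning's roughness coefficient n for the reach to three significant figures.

0.0316

A = b·y = 94.809 × 1.80 = 170.7 ft²
Wide channel: R ≈ y = 1.80 ft
n = (1.486/Q)·A·R^(2/3)·S^(1/2) = (1.486/281) × 170.7 × 1.480 × 0.02366 = 0.03160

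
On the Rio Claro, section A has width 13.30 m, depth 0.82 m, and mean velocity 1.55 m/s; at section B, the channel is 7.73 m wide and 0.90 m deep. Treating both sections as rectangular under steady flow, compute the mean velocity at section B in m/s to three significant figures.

2.43 m/s

Q = A₁V₁ = (13.30×0.82) × 1.55 = 16.90 m³/s
A₂ = 7.73 × 0.90 = 6.957 m²
V₂ = Q/A₂ = 16.90/6.957 = 2.430 m/s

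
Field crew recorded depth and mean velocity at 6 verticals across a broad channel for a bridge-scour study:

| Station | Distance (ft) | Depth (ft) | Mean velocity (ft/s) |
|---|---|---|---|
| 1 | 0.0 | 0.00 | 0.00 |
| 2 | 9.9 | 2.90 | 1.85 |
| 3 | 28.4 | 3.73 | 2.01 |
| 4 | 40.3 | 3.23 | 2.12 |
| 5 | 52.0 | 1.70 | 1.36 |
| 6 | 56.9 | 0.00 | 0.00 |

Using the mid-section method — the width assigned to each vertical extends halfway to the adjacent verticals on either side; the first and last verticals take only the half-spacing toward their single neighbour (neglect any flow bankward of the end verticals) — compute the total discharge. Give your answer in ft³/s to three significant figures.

290 ft³/s

w_2 = (28.4 − 0.0)/2 = 14.2 ft; q_2 = 1.85 × 2.90 × 14.2 = 76.18 ft³/s
w_3 = (40.3 − 9.9)/2 = 15.2 ft; q_3 = 2.01 × 3.73 × 15.2 = 114.0 ft³/s
w_4 = (52.0 − 28.4)/2 = 11.8 ft; q_4 = 2.12 × 3.23 × 11.8 = 80.80 ft³/s
w_5 = (56.9 − 40.3)/2 = 8.3 ft; q_5 = 1.36 × 1.70 × 8.3 = 19.19 ft³/s
Stations 1, 6 contribute zero (depth or velocity is 0).
Q = Σ qᵢ = 290.1 ft³/s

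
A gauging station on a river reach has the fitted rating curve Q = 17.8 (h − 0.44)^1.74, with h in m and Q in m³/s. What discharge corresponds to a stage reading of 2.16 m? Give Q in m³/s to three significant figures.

Q = 17.8 × (2.16 − 0.44)^1.74 = 17.8 × 1.72^1.74 = 45.73 m³/s

45.7 m³/s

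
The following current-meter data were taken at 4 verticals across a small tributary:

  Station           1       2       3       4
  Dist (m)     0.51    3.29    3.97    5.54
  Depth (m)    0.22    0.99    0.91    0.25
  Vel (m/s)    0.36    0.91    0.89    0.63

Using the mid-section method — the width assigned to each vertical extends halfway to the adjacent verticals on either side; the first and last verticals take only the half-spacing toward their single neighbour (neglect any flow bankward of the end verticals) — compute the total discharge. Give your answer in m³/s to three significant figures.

w_1 = (3.29 − 0.51)/2 = 1.39 m; q_1 = 0.36 × 0.22 × 1.39 = 0.1101 m³/s
w_2 = (3.97 − 0.51)/2 = 1.73 m; q_2 = 0.91 × 0.99 × 1.73 = 1.559 m³/s
w_3 = (5.54 − 3.29)/2 = 1.125 m; q_3 = 0.89 × 0.91 × 1.125 = 0.9111 m³/s
w_4 = (5.54 − 3.97)/2 = 0.785 m; q_4 = 0.63 × 0.25 × 0.785 = 0.1236 m³/s
Q = Σ qᵢ = 2.703 m³/s

2.70 m³/s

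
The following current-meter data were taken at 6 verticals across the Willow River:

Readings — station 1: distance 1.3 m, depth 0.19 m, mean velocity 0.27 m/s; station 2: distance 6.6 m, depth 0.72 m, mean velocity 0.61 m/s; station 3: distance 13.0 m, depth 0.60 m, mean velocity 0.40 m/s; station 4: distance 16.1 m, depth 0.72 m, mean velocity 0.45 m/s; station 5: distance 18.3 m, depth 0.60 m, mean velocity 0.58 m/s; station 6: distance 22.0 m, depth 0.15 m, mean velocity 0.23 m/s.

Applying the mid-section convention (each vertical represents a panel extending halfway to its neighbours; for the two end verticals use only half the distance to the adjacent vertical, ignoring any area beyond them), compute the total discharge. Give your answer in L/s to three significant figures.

5790 L/s

w_1 = (6.6 − 1.3)/2 = 2.65 m; q_1 = 0.27 × 0.19 × 2.65 = 0.1359 m³/s
w_2 = (13.0 − 1.3)/2 = 5.85 m; q_2 = 0.61 × 0.72 × 5.85 = 2.569 m³/s
w_3 = (16.1 − 6.6)/2 = 4.75 m; q_3 = 0.40 × 0.60 × 4.75 = 1.140 m³/s
w_4 = (18.3 − 13.0)/2 = 2.65 m; q_4 = 0.45 × 0.72 × 2.65 = 0.8586 m³/s
w_5 = (22.0 − 16.1)/2 = 2.95 m; q_5 = 0.58 × 0.60 × 2.95 = 1.027 m³/s
w_6 = (22.0 − 18.3)/2 = 1.85 m; q_6 = 0.23 × 0.15 × 1.85 = 0.06383 m³/s
Q = Σ qᵢ = 5.794 m³/s
= 5.794 × 1000 = 5794 L/s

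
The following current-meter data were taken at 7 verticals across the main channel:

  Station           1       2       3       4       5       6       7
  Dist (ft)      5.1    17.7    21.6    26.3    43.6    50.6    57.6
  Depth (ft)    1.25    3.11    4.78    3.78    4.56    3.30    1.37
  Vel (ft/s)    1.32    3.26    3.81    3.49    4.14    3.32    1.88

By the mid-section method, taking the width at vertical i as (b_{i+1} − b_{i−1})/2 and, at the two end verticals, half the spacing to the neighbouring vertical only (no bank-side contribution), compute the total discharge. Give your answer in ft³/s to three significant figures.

633 ft³/s

w_1 = (17.7 − 5.1)/2 = 6.3 ft; q_1 = 1.32 × 1.25 × 6.3 = 10.40 ft³/s
w_2 = (21.6 − 5.1)/2 = 8.25 ft; q_2 = 3.26 × 3.11 × 8.25 = 83.64 ft³/s
w_3 = (26.3 − 17.7)/2 = 4.3 ft; q_3 = 3.81 × 4.78 × 4.3 = 78.31 ft³/s
w_4 = (43.6 − 21.6)/2 = 11 ft; q_4 = 3.49 × 3.78 × 11 = 145.1 ft³/s
w_5 = (50.6 − 26.3)/2 = 12.15 ft; q_5 = 4.14 × 4.56 × 12.15 = 229.4 ft³/s
w_6 = (57.6 − 43.6)/2 = 7 ft; q_6 = 3.32 × 3.30 × 7 = 76.69 ft³/s
w_7 = (57.6 − 50.6)/2 = 3.5 ft; q_7 = 1.88 × 1.37 × 3.5 = 9.015 ft³/s
Q = Σ qᵢ = 632.5 ft³/s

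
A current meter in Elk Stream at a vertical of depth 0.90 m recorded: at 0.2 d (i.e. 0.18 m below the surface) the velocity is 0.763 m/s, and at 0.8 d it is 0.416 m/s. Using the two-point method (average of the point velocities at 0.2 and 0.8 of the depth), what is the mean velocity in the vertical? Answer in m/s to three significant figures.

v̄ = (0.763 + 0.416) / 2 = 0.5895 m/s

0.590 m/s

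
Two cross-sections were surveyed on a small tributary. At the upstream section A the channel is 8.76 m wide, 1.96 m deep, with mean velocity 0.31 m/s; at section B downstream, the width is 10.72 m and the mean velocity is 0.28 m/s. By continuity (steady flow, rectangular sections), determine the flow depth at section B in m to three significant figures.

1.77 m

Q = A₁V₁ = (8.76×1.96) × 0.31 = 5.323 m³/s
d₂ = Q/(b₂ V₂) = 5.323/(10.72×0.28) = 1.773 m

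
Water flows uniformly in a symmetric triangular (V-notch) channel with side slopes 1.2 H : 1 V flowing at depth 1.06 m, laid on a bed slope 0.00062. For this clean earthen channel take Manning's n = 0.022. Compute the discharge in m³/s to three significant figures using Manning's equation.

0.838 m³/s

A = z·y² = 1.2×1.06² = 1.348 m²
P = 2y√(1+z²) = 2×1.06×√(1+1.2²) = 3.312 m
R = A/P = 1.348/3.312 = 0.4072 m
Q = (1/n)·A·R^(2/3)·S^(1/2) = (1/0.022) × 1.348 × 0.4072^(2/3) × 0.00062^(1/2) = 0.8383 m³/s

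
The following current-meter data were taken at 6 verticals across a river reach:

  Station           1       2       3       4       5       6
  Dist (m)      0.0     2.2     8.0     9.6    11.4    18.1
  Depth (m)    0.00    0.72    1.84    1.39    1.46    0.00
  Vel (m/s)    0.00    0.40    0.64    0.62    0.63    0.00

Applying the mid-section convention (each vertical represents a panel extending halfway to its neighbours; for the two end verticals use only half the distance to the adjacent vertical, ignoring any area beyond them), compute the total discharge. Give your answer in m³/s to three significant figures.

w_2 = (8.0 − 0.0)/2 = 4 m; q_2 = 0.40 × 0.72 × 4 = 1.152 m³/s
w_3 = (9.6 − 2.2)/2 = 3.7 m; q_3 = 0.64 × 1.84 × 3.7 = 4.357 m³/s
w_4 = (11.4 − 8.0)/2 = 1.7 m; q_4 = 0.62 × 1.39 × 1.7 = 1.465 m³/s
w_5 = (18.1 − 9.6)/2 = 4.25 m; q_5 = 0.63 × 1.46 × 4.25 = 3.909 m³/s
Stations 1, 6 contribute zero (depth or velocity is 0).
Q = Σ qᵢ = 10.88 m³/s

10.9 m³/s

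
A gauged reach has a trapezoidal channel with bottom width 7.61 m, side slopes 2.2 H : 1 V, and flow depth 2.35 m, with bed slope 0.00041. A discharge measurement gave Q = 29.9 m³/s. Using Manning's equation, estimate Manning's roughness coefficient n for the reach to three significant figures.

0.0276

A = (b + z·y)·y = (7.61 + 2.2×2.35)×2.35 = 30.03 m²
P = b + 2y√(1+z²) = 7.61 + 2×2.35×√(1+2.2²) = 18.97 m
R = A/P = 30.03/18.97 = 1.583 m
n = (1/Q)·A·R^(2/3)·S^(1/2) = (1/29.9) × 30.03 × 1.358 × 0.02025 = 0.02763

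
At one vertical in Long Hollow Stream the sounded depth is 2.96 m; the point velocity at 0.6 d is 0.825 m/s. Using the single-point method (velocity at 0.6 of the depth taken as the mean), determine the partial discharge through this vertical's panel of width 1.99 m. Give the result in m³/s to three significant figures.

v̄ = v₀.₆ = 0.825 m/s
q = v̄ × d × w = 0.8250 × 2.96 × 1.99 = 4.860 m³/s

4.86 m³/s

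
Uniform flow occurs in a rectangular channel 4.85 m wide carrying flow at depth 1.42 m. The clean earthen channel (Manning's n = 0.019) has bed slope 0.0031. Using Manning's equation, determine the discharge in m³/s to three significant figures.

18.8 m³/s

A = b·y = 4.85 × 1.42 = 6.887 m²
P = b + 2y = 4.85 + 2×1.42 = 7.690 m
R = A/P = 6.887/7.690 = 0.8956 m
Q = (1/n)·A·R^(2/3)·S^(1/2) = (1/0.019) × 6.887 × 0.8956^(2/3) × 0.0031^(1/2) = 18.75 m³/s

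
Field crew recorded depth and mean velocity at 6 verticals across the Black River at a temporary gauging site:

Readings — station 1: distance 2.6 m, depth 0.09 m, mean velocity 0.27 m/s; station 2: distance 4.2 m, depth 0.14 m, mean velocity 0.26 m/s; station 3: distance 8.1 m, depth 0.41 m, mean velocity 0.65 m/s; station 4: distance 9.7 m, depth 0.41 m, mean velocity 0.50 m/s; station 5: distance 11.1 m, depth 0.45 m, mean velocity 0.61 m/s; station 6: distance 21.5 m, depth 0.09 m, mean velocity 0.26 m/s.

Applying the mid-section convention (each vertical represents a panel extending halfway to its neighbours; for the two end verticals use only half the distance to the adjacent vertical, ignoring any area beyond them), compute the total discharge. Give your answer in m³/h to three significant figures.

w_1 = (4.2 − 2.6)/2 = 0.8 m; q_1 = 0.27 × 0.09 × 0.8 = 0.01944 m³/s
w_2 = (8.1 − 2.6)/2 = 2.75 m; q_2 = 0.26 × 0.14 × 2.75 = 0.1001 m³/s
w_3 = (9.7 − 4.2)/2 = 2.75 m; q_3 = 0.65 × 0.41 × 2.75 = 0.7329 m³/s
w_4 = (11.1 − 8.1)/2 = 1.5 m; q_4 = 0.50 × 0.41 × 1.5 = 0.3075 m³/s
w_5 = (21.5 − 9.7)/2 = 5.9 m; q_5 = 0.61 × 0.45 × 5.9 = 1.620 m³/s
w_6 = (21.5 − 11.1)/2 = 5.2 m; q_6 = 0.26 × 0.09 × 5.2 = 0.1217 m³/s
Q = Σ qᵢ = 2.901 m³/s
= 2.901 × 3600 = 10440 m³/h

10400 m³/h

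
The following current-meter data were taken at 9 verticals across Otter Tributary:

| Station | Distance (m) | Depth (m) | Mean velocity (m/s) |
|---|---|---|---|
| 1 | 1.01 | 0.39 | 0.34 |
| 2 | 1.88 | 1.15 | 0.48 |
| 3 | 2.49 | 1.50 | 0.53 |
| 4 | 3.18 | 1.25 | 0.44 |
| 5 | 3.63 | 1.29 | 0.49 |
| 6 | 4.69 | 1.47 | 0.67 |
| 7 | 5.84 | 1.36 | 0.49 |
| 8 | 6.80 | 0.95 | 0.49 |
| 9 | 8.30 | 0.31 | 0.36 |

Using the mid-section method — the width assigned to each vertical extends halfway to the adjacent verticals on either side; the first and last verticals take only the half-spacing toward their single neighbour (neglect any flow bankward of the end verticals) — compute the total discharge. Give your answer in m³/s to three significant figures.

4.22 m³/s

w_1 = (1.88 − 1.01)/2 = 0.435 m; q_1 = 0.34 × 0.39 × 0.435 = 0.05768 m³/s
w_2 = (2.49 − 1.01)/2 = 0.74 m; q_2 = 0.48 × 1.15 × 0.74 = 0.4085 m³/s
w_3 = (3.18 − 1.88)/2 = 0.65 m; q_3 = 0.53 × 1.50 × 0.65 = 0.5168 m³/s
w_4 = (3.63 − 2.49)/2 = 0.57 m; q_4 = 0.44 × 1.25 × 0.57 = 0.3135 m³/s
w_5 = (4.69 − 3.18)/2 = 0.755 m; q_5 = 0.49 × 1.29 × 0.755 = 0.4772 m³/s
w_6 = (5.84 − 3.63)/2 = 1.105 m; q_6 = 0.67 × 1.47 × 1.105 = 1.088 m³/s
w_7 = (6.80 − 4.69)/2 = 1.055 m; q_7 = 0.49 × 1.36 × 1.055 = 0.7031 m³/s
w_8 = (8.30 − 5.84)/2 = 1.23 m; q_8 = 0.49 × 0.95 × 1.23 = 0.5726 m³/s
w_9 = (8.30 − 6.80)/2 = 0.75 m; q_9 = 0.36 × 0.31 × 0.75 = 0.08370 m³/s
Q = Σ qᵢ = 4.221 m³/s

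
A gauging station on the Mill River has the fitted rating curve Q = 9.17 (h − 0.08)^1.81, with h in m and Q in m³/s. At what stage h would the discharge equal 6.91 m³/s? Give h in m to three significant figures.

0.935 m

h − h₀ = (Q/C)^(1/b) = (6.91/9.17)^(1/1.81) = 0.8553 m
h = 0.08 + 0.8553 = 0.9353 m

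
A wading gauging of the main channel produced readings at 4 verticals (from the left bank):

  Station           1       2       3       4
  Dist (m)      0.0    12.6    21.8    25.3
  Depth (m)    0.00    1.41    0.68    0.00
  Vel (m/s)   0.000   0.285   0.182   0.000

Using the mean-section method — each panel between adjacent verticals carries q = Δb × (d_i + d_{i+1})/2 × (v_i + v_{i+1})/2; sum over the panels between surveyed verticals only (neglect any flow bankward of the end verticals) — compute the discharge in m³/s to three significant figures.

3.62 m³/s

Panel 1-2: Δb = 12.6 m, d̄ = (0.00+1.41)/2 = 0.705, v̄ = (0.000+0.285)/2 = 0.1425 → q = 12.6×0.705×0.1425 = 1.266 m³/s
Panel 2-3: Δb = 9.2 m, d̄ = (1.41+0.68)/2 = 1.045, v̄ = (0.285+0.182)/2 = 0.2335 → q = 9.2×1.045×0.2335 = 2.245 m³/s
Panel 3-4: Δb = 3.5 m, d̄ = (0.68+0.00)/2 = 0.34, v̄ = (0.182+0.000)/2 = 0.091 → q = 3.5×0.34×0.091 = 0.1083 m³/s
Q = Σ q = 3.619 m³/s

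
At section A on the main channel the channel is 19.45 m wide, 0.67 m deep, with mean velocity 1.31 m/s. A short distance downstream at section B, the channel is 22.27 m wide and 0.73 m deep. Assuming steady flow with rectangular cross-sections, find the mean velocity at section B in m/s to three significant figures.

1.05 m/s

Q = A₁V₁ = (19.45×0.67) × 1.31 = 17.07 m³/s
A₂ = 22.27 × 0.73 = 16.26 m²
V₂ = Q/A₂ = 17.07/16.26 = 1.050 m/s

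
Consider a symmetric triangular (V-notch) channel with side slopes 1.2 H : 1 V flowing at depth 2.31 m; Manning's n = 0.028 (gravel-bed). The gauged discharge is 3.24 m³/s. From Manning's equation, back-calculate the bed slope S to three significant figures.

0.000235

A = z·y² = 1.2×2.31² = 6.403 m²
P = 2y√(1+z²) = 2×2.31×√(1+1.2²) = 7.217 m
R = A/P = 6.403/7.217 = 0.8873 m
S = (Q·n / (1·A·R^(2/3)))² = (3.24×0.028 / (1×6.403×0.9234))² = 0.0002354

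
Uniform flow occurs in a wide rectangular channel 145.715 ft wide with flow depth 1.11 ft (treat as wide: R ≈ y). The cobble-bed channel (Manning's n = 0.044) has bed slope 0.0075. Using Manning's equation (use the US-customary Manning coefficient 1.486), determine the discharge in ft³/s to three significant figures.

A = b·y = 145.715 × 1.11 = 161.7 ft²
Wide channel: R ≈ y = 1.11 ft
Q = (1.486/n)·A·R^(2/3)·S^(1/2) = (1.486/0.044) × 161.7 × 1.110^(2/3) × 0.0075^(1/2) = 507.2 ft³/s

507 ft³/s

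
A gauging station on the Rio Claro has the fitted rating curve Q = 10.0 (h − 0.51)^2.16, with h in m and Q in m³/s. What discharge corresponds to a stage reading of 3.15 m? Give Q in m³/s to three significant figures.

81.4 m³/s

Q = 10.0 × (3.15 − 0.51)^2.16 = 10.0 × 2.64^2.16 = 81.41 m³/s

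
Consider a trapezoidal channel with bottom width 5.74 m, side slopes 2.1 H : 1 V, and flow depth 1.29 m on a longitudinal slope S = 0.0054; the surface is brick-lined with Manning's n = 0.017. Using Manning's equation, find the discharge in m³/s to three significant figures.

A = (b + z·y)·y = (5.74 + 2.1×1.29)×1.29 = 10.90 m²
P = b + 2y√(1+z²) = 5.74 + 2×1.29×√(1+2.1²) = 11.74 m
R = A/P = 10.90/11.74 = 0.9283 m
Q = (1/n)·A·R^(2/3)·S^(1/2) = (1/0.017) × 10.90 × 0.9283^(2/3) × 0.0054^(1/2) = 44.83 m³/s

44.8 m³/s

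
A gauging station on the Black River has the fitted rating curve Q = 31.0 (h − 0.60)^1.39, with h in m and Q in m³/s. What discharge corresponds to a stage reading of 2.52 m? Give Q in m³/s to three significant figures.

76.8 m³/s

Q = 31.0 × (2.52 − 0.60)^1.39 = 31.0 × 1.92^1.39 = 76.76 m³/s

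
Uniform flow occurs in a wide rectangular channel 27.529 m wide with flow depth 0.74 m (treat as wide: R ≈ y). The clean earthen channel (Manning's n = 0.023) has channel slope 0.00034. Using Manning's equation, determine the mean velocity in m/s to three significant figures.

A = b·y = 27.529 × 0.74 = 20.37 m²
Wide channel: R ≈ y = 0.74 m
Q = (1/n)·A·R^(2/3)·S^(1/2) = (1/0.023) × 20.37 × 0.7400^(2/3) × 0.00034^(1/2) = 13.36 m³/s
V = Q/A = 13.36/20.37 = 0.6559 m/s

0.656 m/s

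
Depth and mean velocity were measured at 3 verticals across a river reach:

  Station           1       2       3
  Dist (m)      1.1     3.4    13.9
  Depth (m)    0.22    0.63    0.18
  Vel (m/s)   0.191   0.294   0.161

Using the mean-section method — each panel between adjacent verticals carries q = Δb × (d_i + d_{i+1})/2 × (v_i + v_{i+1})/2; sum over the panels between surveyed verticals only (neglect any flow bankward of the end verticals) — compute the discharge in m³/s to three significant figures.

1.20 m³/s

Panel 1-2: Δb = 2.3 m, d̄ = (0.22+0.63)/2 = 0.425, v̄ = (0.191+0.294)/2 = 0.2425 → q = 2.3×0.425×0.2425 = 0.2370 m³/s
Panel 2-3: Δb = 10.5 m, d̄ = (0.63+0.18)/2 = 0.405, v̄ = (0.294+0.161)/2 = 0.2275 → q = 10.5×0.405×0.2275 = 0.9674 m³/s
Q = Σ q = 1.204 m³/s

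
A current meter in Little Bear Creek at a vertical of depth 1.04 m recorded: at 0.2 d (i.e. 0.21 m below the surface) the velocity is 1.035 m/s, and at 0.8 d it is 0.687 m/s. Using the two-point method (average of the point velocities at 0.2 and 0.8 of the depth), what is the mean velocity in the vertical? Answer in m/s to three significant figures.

0.861 m/s

v̄ = (1.035 + 0.687) / 2 = 0.8610 m/s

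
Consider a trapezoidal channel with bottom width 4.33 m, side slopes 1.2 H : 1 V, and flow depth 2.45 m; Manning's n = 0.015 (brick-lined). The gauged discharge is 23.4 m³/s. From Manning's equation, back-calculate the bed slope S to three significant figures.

A = (b + z·y)·y = (4.33 + 1.2×2.45)×2.45 = 17.81 m²
P = b + 2y√(1+z²) = 4.33 + 2×2.45×√(1+1.2²) = 11.98 m
R = A/P = 17.81/11.98 = 1.486 m
S = (Q·n / (1·A·R^(2/3)))² = (23.4×0.015 / (1×17.81×1.302))² = 0.0002290

0.000229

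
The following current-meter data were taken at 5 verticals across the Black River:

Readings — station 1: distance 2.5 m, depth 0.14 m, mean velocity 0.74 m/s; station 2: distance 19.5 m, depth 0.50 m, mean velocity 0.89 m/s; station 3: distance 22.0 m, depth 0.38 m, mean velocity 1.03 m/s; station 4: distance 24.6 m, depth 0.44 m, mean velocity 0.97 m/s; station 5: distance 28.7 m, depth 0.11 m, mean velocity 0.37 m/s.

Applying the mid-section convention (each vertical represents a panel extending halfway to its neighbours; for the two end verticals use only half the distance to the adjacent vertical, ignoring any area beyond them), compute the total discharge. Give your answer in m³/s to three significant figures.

7.73 m³/s

w_1 = (19.5 − 2.5)/2 = 8.5 m; q_1 = 0.74 × 0.14 × 8.5 = 0.8806 m³/s
w_2 = (22.0 − 2.5)/2 = 9.75 m; q_2 = 0.89 × 0.50 × 9.75 = 4.339 m³/s
w_3 = (24.6 − 19.5)/2 = 2.55 m; q_3 = 1.03 × 0.38 × 2.55 = 0.9981 m³/s
w_4 = (28.7 − 22.0)/2 = 3.35 m; q_4 = 0.97 × 0.44 × 3.35 = 1.430 m³/s
w_5 = (28.7 − 24.6)/2 = 2.05 m; q_5 = 0.37 × 0.11 × 2.05 = 0.08344 m³/s
Q = Σ qᵢ = 7.731 m³/s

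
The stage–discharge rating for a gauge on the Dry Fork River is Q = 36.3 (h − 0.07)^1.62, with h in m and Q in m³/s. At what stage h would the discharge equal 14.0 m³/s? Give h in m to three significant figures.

h − h₀ = (Q/C)^(1/b) = (14.0/36.3)^(1/1.62) = 0.5554 m
h = 0.07 + 0.5554 = 0.6254 m

0.625 m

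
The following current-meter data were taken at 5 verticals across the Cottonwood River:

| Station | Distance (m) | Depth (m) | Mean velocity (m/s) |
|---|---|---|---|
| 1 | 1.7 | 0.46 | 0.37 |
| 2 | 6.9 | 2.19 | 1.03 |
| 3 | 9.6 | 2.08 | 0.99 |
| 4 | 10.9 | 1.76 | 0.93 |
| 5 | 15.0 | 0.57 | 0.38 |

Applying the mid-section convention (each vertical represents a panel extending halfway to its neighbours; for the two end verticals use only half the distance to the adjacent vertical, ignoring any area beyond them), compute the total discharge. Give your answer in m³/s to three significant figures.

w_1 = (6.9 − 1.7)/2 = 2.6 m; q_1 = 0.37 × 0.46 × 2.6 = 0.4425 m³/s
w_2 = (9.6 − 1.7)/2 = 3.95 m; q_2 = 1.03 × 2.19 × 3.95 = 8.910 m³/s
w_3 = (10.9 − 6.9)/2 = 2 m; q_3 = 0.99 × 2.08 × 2 = 4.118 m³/s
w_4 = (15.0 − 9.6)/2 = 2.7 m; q_4 = 0.93 × 1.76 × 2.7 = 4.419 m³/s
w_5 = (15.0 − 10.9)/2 = 2.05 m; q_5 = 0.38 × 0.57 × 2.05 = 0.4440 m³/s
Q = Σ qᵢ = 18.33 m³/s

18.3 m³/s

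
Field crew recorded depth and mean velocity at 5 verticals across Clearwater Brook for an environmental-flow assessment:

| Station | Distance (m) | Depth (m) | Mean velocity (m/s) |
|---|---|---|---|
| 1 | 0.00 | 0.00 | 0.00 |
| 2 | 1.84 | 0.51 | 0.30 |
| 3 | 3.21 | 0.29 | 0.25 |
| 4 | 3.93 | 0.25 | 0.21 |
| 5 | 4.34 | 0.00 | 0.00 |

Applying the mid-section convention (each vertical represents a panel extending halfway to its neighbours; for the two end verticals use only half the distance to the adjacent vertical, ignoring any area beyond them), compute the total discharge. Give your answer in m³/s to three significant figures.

0.351 m³/s

w_2 = (3.21 − 0.00)/2 = 1.605 m; q_2 = 0.30 × 0.51 × 1.605 = 0.2456 m³/s
w_3 = (3.93 − 1.84)/2 = 1.045 m; q_3 = 0.25 × 0.29 × 1.045 = 0.07576 m³/s
w_4 = (4.34 − 3.21)/2 = 0.565 m; q_4 = 0.21 × 0.25 × 0.565 = 0.02966 m³/s
Stations 1, 5 contribute zero (depth or velocity is 0).
Q = Σ qᵢ = 0.3510 m³/s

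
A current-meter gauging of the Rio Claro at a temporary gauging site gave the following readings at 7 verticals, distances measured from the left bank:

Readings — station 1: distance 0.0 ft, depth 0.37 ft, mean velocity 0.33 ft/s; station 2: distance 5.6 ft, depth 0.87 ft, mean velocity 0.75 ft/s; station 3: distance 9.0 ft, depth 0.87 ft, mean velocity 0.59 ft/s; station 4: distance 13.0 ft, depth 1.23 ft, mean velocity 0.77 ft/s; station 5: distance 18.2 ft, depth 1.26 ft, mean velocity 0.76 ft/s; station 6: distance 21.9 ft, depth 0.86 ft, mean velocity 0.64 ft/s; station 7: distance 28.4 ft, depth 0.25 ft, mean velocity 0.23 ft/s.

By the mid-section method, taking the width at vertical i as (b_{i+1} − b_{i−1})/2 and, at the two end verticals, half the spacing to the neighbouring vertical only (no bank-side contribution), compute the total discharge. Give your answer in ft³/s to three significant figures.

w_1 = (5.6 − 0.0)/2 = 2.8 ft; q_1 = 0.33 × 0.37 × 2.8 = 0.3419 ft³/s
w_2 = (9.0 − 0.0)/2 = 4.5 ft; q_2 = 0.75 × 0.87 × 4.5 = 2.936 ft³/s
w_3 = (13.0 − 5.6)/2 = 3.7 ft; q_3 = 0.59 × 0.87 × 3.7 = 1.899 ft³/s
w_4 = (18.2 − 9.0)/2 = 4.6 ft; q_4 = 0.77 × 1.23 × 4.6 = 4.357 ft³/s
w_5 = (21.9 − 13.0)/2 = 4.45 ft; q_5 = 0.76 × 1.26 × 4.45 = 4.261 ft³/s
w_6 = (28.4 − 18.2)/2 = 5.1 ft; q_6 = 0.64 × 0.86 × 5.1 = 2.807 ft³/s
w_7 = (28.4 − 21.9)/2 = 3.25 ft; q_7 = 0.23 × 0.25 × 3.25 = 0.1869 ft³/s
Q = Σ qᵢ = 16.79 ft³/s

16.8 ft³/s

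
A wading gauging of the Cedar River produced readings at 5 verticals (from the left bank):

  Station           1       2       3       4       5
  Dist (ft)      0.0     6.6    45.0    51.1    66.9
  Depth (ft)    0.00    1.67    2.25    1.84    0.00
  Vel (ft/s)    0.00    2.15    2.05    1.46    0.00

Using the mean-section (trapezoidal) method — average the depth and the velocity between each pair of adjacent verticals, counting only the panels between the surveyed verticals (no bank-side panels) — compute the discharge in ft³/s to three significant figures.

196 ft³/s

Panel 1-2: Δb = 6.6 ft, d̄ = (0.00+1.67)/2 = 0.835, v̄ = (0.00+2.15)/2 = 1.075 → q = 6.6×0.835×1.075 = 5.924 ft³/s
Panel 2-3: Δb = 38.4 ft, d̄ = (1.67+2.25)/2 = 1.96, v̄ = (2.15+2.05)/2 = 2.1 → q = 38.4×1.96×2.1 = 158.1 ft³/s
Panel 3-4: Δb = 6.1 ft, d̄ = (2.25+1.84)/2 = 2.045, v̄ = (2.05+1.46)/2 = 1.755 → q = 6.1×2.045×1.755 = 21.89 ft³/s
Panel 4-5: Δb = 15.8 ft, d̄ = (1.84+0.00)/2 = 0.92, v̄ = (1.46+0.00)/2 = 0.73 → q = 15.8×0.92×0.73 = 10.61 ft³/s
Q = Σ q = 196.5 ft³/s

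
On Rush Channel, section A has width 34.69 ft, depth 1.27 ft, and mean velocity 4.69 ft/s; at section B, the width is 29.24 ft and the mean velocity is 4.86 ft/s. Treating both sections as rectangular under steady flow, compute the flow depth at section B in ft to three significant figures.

1.45 ft

Q = A₁V₁ = (34.69×1.27) × 4.69 = 206.6 ft³/s
d₂ = Q/(b₂ V₂) = 206.6/(29.24×4.86) = 1.454 ft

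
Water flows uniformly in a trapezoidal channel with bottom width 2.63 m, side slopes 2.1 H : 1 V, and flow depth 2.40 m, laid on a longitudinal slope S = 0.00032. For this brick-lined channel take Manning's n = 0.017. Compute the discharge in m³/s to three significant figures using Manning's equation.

A = (b + z·y)·y = (2.63 + 2.1×2.40)×2.40 = 18.41 m²
P = b + 2y√(1+z²) = 2.63 + 2×2.40×√(1+2.1²) = 13.79 m
R = A/P = 18.41/13.79 = 1.334 m
Q = (1/n)·A·R^(2/3)·S^(1/2) = (1/0.017) × 18.41 × 1.334^(2/3) × 0.00032^(1/2) = 23.48 m³/s

23.5 m³/s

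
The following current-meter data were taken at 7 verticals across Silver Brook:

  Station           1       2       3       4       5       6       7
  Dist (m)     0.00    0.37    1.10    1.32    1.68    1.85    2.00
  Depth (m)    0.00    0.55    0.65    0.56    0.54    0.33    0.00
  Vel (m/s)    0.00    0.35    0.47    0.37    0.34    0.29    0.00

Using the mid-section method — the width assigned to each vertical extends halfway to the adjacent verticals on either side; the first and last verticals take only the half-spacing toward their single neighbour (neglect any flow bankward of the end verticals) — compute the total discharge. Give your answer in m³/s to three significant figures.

0.375 m³/s

w_2 = (1.10 − 0.00)/2 = 0.55 m; q_2 = 0.35 × 0.55 × 0.55 = 0.1059 m³/s
w_3 = (1.32 − 0.37)/2 = 0.475 m; q_3 = 0.47 × 0.65 × 0.475 = 0.1451 m³/s
w_4 = (1.68 − 1.10)/2 = 0.29 m; q_4 = 0.37 × 0.56 × 0.29 = 0.06009 m³/s
w_5 = (1.85 − 1.32)/2 = 0.265 m; q_5 = 0.34 × 0.54 × 0.265 = 0.04865 m³/s
w_6 = (2.00 − 1.68)/2 = 0.16 m; q_6 = 0.29 × 0.33 × 0.16 = 0.01531 m³/s
Stations 1, 7 contribute zero (depth or velocity is 0).
Q = Σ qᵢ = 0.3750 m³/s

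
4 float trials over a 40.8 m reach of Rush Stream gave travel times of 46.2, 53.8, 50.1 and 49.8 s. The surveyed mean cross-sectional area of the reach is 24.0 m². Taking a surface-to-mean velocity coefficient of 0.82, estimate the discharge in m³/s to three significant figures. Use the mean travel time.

16.1 m³/s

t̄ = (46.2 + 53.8 + 50.1 + 49.8) / 4 = 49.975 s
v_surface = L / t̄ = 40.8 / 49.975 = 0.8164 m/s
v_mean = 0.82 × 0.8164 = 0.6695 m/s
Q = A × v_mean = 24.0 × 0.6695 = 16.07 m³/s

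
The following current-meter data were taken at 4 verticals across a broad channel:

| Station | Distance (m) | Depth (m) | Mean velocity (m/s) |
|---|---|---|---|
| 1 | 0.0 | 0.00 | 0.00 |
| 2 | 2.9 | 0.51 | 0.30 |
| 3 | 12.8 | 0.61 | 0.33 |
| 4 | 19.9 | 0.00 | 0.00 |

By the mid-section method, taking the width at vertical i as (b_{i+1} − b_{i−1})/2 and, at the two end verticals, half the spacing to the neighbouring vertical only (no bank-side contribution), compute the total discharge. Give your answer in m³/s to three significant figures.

2.69 m³/s

w_2 = (12.8 − 0.0)/2 = 6.4 m; q_2 = 0.30 × 0.51 × 6.4 = 0.9792 m³/s
w_3 = (19.9 − 2.9)/2 = 8.5 m; q_3 = 0.33 × 0.61 × 8.5 = 1.711 m³/s
Stations 1, 4 contribute zero (depth or velocity is 0).
Q = Σ qᵢ = 2.690 m³/s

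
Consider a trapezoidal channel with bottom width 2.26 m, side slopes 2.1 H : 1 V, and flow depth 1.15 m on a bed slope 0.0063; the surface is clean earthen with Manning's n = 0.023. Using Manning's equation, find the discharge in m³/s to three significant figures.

A = (b + z·y)·y = (2.26 + 2.1×1.15)×1.15 = 5.376 m²
P = b + 2y√(1+z²) = 2.26 + 2×1.15×√(1+2.1²) = 7.610 m
R = A/P = 5.376/7.610 = 0.7065 m
Q = (1/n)·A·R^(2/3)·S^(1/2) = (1/0.023) × 5.376 × 0.7065^(2/3) × 0.0063^(1/2) = 14.72 m³/s

14.7 m³/s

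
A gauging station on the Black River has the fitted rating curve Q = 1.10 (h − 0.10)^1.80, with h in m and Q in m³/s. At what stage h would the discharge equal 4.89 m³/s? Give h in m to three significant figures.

2.39 m

h − h₀ = (Q/C)^(1/b) = (4.89/1.10)^(1/1.80) = 2.291 m
h = 0.10 + 2.291 = 2.391 m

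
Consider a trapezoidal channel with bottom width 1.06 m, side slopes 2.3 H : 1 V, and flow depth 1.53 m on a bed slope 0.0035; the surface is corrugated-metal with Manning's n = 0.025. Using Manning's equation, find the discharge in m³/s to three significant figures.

A = (b + z·y)·y = (1.06 + 2.3×1.53)×1.53 = 7.006 m²
P = b + 2y√(1+z²) = 1.06 + 2×1.53×√(1+2.3²) = 8.734 m
R = A/P = 7.006/8.734 = 0.8021 m
Q = (1/n)·A·R^(2/3)·S^(1/2) = (1/0.025) × 7.006 × 0.8021^(2/3) × 0.0035^(1/2) = 14.31 m³/s

14.3 m³/s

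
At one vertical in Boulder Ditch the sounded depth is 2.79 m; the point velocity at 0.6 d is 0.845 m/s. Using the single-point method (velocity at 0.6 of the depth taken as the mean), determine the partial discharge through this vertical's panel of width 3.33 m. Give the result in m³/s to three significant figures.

v̄ = v₀.₆ = 0.845 m/s
q = v̄ × d × w = 0.8450 × 2.79 × 3.33 = 7.851 m³/s

7.85 m³/s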